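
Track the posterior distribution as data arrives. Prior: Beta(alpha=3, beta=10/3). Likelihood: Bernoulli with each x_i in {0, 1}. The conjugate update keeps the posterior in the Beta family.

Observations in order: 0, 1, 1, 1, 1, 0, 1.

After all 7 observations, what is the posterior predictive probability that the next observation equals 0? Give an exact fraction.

2/5

obs 1: x=0 → posterior Beta(3, 13/3)
obs 2: x=1 → posterior Beta(4, 13/3)
obs 3: x=1 → posterior Beta(5, 13/3)
obs 4: x=1 → posterior Beta(6, 13/3)
obs 5: x=1 → posterior Beta(7, 13/3)
obs 6: x=0 → posterior Beta(7, 16/3)
obs 7: x=1 → posterior Beta(8, 16/3)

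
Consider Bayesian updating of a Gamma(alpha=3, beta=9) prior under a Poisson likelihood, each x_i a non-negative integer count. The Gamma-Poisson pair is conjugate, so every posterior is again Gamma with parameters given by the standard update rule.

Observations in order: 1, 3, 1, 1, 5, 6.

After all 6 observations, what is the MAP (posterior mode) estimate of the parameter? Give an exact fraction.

obs 1: x=1 → posterior Gamma(4, 10)
obs 2: x=3 → posterior Gamma(7, 11)
obs 3: x=1 → posterior Gamma(8, 12)
obs 4: x=1 → posterior Gamma(9, 13)
obs 5: x=5 → posterior Gamma(14, 14)
obs 6: x=6 → posterior Gamma(20, 15)

19/15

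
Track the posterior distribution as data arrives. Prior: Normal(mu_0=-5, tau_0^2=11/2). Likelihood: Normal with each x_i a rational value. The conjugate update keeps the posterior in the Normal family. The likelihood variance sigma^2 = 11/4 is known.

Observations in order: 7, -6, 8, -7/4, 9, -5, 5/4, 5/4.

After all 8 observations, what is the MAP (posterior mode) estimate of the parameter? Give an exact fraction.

obs 1: x=7 → posterior Normal(3, 11/6)
obs 2: x=-6 → posterior Normal(-3/5, 11/10)
obs 3: x=8 → posterior Normal(13/7, 11/14)
obs 4: x=-7/4 → posterior Normal(19/18, 11/18)
obs 5: x=9 → posterior Normal(5/2, 1/2)
obs 6: x=-5 → posterior Normal(35/26, 11/26)
obs 7: x=5/4 → posterior Normal(4/3, 11/30)
obs 8: x=5/4 → posterior Normal(45/34, 11/34)

45/34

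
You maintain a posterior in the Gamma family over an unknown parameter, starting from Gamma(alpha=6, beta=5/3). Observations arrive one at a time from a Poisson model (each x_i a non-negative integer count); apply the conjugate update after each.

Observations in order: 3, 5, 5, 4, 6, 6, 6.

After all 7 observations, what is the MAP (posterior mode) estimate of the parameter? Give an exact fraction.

obs 1: x=3 → posterior Gamma(9, 8/3)
obs 2: x=5 → posterior Gamma(14, 11/3)
obs 3: x=5 → posterior Gamma(19, 14/3)
obs 4: x=4 → posterior Gamma(23, 17/3)
obs 5: x=6 → posterior Gamma(29, 20/3)
obs 6: x=6 → posterior Gamma(35, 23/3)
obs 7: x=6 → posterior Gamma(41, 26/3)

60/13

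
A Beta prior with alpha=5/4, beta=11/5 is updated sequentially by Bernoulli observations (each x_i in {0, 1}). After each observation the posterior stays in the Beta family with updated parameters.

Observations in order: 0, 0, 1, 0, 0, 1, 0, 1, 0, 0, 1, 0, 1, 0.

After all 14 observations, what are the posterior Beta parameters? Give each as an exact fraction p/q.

obs 1: x=0 → posterior Beta(5/4, 16/5)
obs 2: x=0 → posterior Beta(5/4, 21/5)
obs 3: x=1 → posterior Beta(9/4, 21/5)
obs 4: x=0 → posterior Beta(9/4, 26/5)
obs 5: x=0 → posterior Beta(9/4, 31/5)
obs 6: x=1 → posterior Beta(13/4, 31/5)
obs 7: x=0 → posterior Beta(13/4, 36/5)
obs 8: x=1 → posterior Beta(17/4, 36/5)
obs 9: x=0 → posterior Beta(17/4, 41/5)
obs 10: x=0 → posterior Beta(17/4, 46/5)
obs 11: x=1 → posterior Beta(21/4, 46/5)
obs 12: x=0 → posterior Beta(21/4, 51/5)
obs 13: x=1 → posterior Beta(25/4, 51/5)
obs 14: x=0 → posterior Beta(25/4, 56/5)

alpha=25/4, beta=56/5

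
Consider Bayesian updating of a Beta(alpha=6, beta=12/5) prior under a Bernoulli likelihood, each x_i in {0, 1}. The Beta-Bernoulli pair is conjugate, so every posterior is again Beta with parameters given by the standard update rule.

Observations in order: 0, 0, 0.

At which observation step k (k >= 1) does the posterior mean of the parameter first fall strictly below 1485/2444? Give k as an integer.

k = 2

obs 1: x=0 → posterior Beta(6, 17/5)
obs 2: x=0 → posterior Beta(6, 22/5)
obs 3: x=0 → posterior Beta(6, 27/5)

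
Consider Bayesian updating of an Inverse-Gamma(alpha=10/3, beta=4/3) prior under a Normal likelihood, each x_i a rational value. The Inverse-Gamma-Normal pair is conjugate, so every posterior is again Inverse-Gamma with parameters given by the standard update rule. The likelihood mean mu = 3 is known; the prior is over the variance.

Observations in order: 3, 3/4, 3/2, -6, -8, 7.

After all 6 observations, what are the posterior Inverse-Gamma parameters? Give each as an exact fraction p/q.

obs 1: x=3 → posterior Inverse-Gamma(23/6, 4/3)
obs 2: x=3/4 → posterior Inverse-Gamma(13/3, 371/96)
obs 3: x=3/2 → posterior Inverse-Gamma(29/6, 479/96)
obs 4: x=-6 → posterior Inverse-Gamma(16/3, 4367/96)
obs 5: x=-8 → posterior Inverse-Gamma(35/6, 10175/96)
obs 6: x=7 → posterior Inverse-Gamma(19/3, 10943/96)

alpha=19/3, beta=10943/96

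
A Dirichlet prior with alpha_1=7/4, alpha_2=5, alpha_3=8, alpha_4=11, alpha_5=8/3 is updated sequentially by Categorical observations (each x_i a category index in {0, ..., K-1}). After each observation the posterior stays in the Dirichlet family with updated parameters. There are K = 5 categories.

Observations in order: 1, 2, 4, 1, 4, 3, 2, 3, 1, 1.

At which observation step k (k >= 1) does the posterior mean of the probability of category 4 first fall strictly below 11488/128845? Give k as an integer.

obs 1: x=1 → posterior Dirichlet(7/4, 6, 8, 11, 8/3)
obs 2: x=2 → posterior Dirichlet(7/4, 6, 9, 11, 8/3)
obs 3: x=4 → posterior Dirichlet(7/4, 6, 9, 11, 11/3)
obs 4: x=1 → posterior Dirichlet(7/4, 7, 9, 11, 11/3)
obs 5: x=4 → posterior Dirichlet(7/4, 7, 9, 11, 14/3)
obs 6: x=3 → posterior Dirichlet(7/4, 7, 9, 12, 14/3)
obs 7: x=2 → posterior Dirichlet(7/4, 7, 10, 12, 14/3)
obs 8: x=3 → posterior Dirichlet(7/4, 7, 10, 13, 14/3)
obs 9: x=1 → posterior Dirichlet(7/4, 8, 10, 13, 14/3)
obs 10: x=1 → posterior Dirichlet(7/4, 9, 10, 13, 14/3)

k = 2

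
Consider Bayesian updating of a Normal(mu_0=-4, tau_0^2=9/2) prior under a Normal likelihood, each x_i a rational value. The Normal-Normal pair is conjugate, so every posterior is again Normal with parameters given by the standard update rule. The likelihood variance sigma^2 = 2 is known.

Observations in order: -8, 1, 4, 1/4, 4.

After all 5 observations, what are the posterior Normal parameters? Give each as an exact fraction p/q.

mu_0=-19/196, tau_0^2=18/49

obs 1: x=-8 → posterior Normal(-88/13, 18/13)
obs 2: x=1 → posterior Normal(-79/22, 9/11)
obs 3: x=4 → posterior Normal(-43/31, 18/31)
obs 4: x=1/4 → posterior Normal(-163/160, 9/20)
obs 5: x=4 → posterior Normal(-19/196, 18/49)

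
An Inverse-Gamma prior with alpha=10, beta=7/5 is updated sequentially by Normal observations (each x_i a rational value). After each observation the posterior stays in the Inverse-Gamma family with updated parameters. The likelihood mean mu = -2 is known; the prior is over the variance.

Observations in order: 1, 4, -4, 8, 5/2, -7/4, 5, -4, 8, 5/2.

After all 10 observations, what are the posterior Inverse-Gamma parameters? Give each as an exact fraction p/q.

obs 1: x=1 → posterior Inverse-Gamma(21/2, 59/10)
obs 2: x=4 → posterior Inverse-Gamma(11, 239/10)
obs 3: x=-4 → posterior Inverse-Gamma(23/2, 259/10)
obs 4: x=8 → posterior Inverse-Gamma(12, 759/10)
obs 5: x=5/2 → posterior Inverse-Gamma(25/2, 3441/40)
obs 6: x=-7/4 → posterior Inverse-Gamma(13, 13769/160)
obs 7: x=5 → posterior Inverse-Gamma(27/2, 17689/160)
obs 8: x=-4 → posterior Inverse-Gamma(14, 18009/160)
obs 9: x=8 → posterior Inverse-Gamma(29/2, 26009/160)
obs 10: x=5/2 → posterior Inverse-Gamma(15, 27629/160)

alpha=15, beta=27629/160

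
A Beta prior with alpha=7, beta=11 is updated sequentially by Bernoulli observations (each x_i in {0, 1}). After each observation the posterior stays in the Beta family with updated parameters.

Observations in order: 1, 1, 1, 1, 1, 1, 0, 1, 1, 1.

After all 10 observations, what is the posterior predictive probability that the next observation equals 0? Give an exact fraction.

3/7

obs 1: x=1 → posterior Beta(8, 11)
obs 2: x=1 → posterior Beta(9, 11)
obs 3: x=1 → posterior Beta(10, 11)
obs 4: x=1 → posterior Beta(11, 11)
obs 5: x=1 → posterior Beta(12, 11)
obs 6: x=1 → posterior Beta(13, 11)
obs 7: x=0 → posterior Beta(13, 12)
obs 8: x=1 → posterior Beta(14, 12)
obs 9: x=1 → posterior Beta(15, 12)
obs 10: x=1 → posterior Beta(16, 12)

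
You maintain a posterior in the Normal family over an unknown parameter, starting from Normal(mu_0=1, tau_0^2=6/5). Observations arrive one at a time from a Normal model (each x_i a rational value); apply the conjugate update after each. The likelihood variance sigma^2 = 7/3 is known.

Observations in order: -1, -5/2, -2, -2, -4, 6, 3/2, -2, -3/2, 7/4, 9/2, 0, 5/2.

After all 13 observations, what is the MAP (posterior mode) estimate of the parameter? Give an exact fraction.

obs 1: x=-1 → posterior Normal(17/53, 42/53)
obs 2: x=-5/2 → posterior Normal(-28/71, 42/71)
obs 3: x=-2 → posterior Normal(-64/89, 42/89)
obs 4: x=-2 → posterior Normal(-100/107, 42/107)
obs 5: x=-4 → posterior Normal(-172/125, 42/125)
obs 6: x=6 → posterior Normal(-64/143, 42/143)
obs 7: x=3/2 → posterior Normal(-37/161, 6/23)
obs 8: x=-2 → posterior Normal(-73/179, 42/179)
obs 9: x=-3/2 → posterior Normal(-100/197, 42/197)
obs 10: x=7/4 → posterior Normal(-137/430, 42/215)
obs 11: x=9/2 → posterior Normal(25/466, 42/233)
obs 12: x=0 → posterior Normal(25/502, 42/251)
obs 13: x=5/2 → posterior Normal(115/538, 42/269)

115/538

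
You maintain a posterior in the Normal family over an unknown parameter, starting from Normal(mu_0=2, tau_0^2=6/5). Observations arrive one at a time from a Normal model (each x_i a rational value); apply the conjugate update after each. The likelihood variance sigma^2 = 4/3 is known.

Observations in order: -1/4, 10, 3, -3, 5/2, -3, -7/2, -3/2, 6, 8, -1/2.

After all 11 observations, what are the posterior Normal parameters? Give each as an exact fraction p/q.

mu_0=719/436, tau_0^2=12/109

obs 1: x=-1/4 → posterior Normal(71/76, 12/19)
obs 2: x=10 → posterior Normal(431/112, 3/7)
obs 3: x=3 → posterior Normal(539/148, 12/37)
obs 4: x=-3 → posterior Normal(431/184, 6/23)
obs 5: x=5/2 → posterior Normal(521/220, 12/55)
obs 6: x=-3 → posterior Normal(413/256, 3/16)
obs 7: x=-7/2 → posterior Normal(287/292, 12/73)
obs 8: x=-3/2 → posterior Normal(233/328, 6/41)
obs 9: x=6 → posterior Normal(449/364, 12/91)
obs 10: x=8 → posterior Normal(737/400, 3/25)
obs 11: x=-1/2 → posterior Normal(719/436, 12/109)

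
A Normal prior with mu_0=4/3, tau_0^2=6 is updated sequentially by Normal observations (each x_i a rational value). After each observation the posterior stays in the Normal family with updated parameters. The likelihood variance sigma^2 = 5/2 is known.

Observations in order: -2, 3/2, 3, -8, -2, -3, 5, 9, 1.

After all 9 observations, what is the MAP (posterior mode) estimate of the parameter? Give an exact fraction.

obs 1: x=-2 → posterior Normal(-52/51, 30/17)
obs 2: x=3/2 → posterior Normal(2/87, 30/29)
obs 3: x=3 → posterior Normal(110/123, 30/41)
obs 4: x=-8 → posterior Normal(-178/159, 30/53)
obs 5: x=-2 → posterior Normal(-50/39, 6/13)
obs 6: x=-3 → posterior Normal(-358/231, 30/77)
obs 7: x=5 → posterior Normal(-2/3, 30/89)
obs 8: x=9 → posterior Normal(146/303, 30/101)
obs 9: x=1 → posterior Normal(182/339, 30/113)

182/339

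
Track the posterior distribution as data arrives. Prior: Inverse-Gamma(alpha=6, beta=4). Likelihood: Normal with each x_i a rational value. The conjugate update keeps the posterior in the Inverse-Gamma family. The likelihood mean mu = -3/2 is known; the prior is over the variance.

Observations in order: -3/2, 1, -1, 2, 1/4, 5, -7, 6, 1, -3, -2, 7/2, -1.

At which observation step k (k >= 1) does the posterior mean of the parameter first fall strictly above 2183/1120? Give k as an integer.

obs 1: x=-3/2 → posterior Inverse-Gamma(13/2, 4)
obs 2: x=1 → posterior Inverse-Gamma(7, 57/8)
obs 3: x=-1 → posterior Inverse-Gamma(15/2, 29/4)
obs 4: x=2 → posterior Inverse-Gamma(8, 107/8)
obs 5: x=1/4 → posterior Inverse-Gamma(17/2, 477/32)
obs 6: x=5 → posterior Inverse-Gamma(9, 1153/32)
obs 7: x=-7 → posterior Inverse-Gamma(19/2, 1637/32)
obs 8: x=6 → posterior Inverse-Gamma(10, 2537/32)
obs 9: x=1 → posterior Inverse-Gamma(21/2, 2637/32)
obs 10: x=-3 → posterior Inverse-Gamma(11, 2673/32)
obs 11: x=-2 → posterior Inverse-Gamma(23/2, 2677/32)
obs 12: x=7/2 → posterior Inverse-Gamma(12, 3077/32)
obs 13: x=-1 → posterior Inverse-Gamma(25/2, 3081/32)

k = 5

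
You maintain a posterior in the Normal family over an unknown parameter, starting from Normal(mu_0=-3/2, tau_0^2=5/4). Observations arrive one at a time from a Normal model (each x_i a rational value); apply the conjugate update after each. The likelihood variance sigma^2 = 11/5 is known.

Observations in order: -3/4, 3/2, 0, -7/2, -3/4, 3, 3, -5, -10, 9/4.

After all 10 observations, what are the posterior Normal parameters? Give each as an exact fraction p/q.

obs 1: x=-3/4 → posterior Normal(-113/92, 55/69)
obs 2: x=3/2 → posterior Normal(-189/376, 55/94)
obs 3: x=0 → posterior Normal(-27/68, 55/119)
obs 4: x=-7/2 → posterior Normal(-539/576, 55/144)
obs 5: x=-3/4 → posterior Normal(-307/338, 55/169)
obs 6: x=3 → posterior Normal(-157/388, 55/194)
obs 7: x=3 → posterior Normal(-7/438, 55/219)
obs 8: x=-5 → posterior Normal(-257/488, 55/244)
obs 9: x=-10 → posterior Normal(-757/538, 55/269)
obs 10: x=9/4 → posterior Normal(-1289/1176, 55/294)

mu_0=-1289/1176, tau_0^2=55/294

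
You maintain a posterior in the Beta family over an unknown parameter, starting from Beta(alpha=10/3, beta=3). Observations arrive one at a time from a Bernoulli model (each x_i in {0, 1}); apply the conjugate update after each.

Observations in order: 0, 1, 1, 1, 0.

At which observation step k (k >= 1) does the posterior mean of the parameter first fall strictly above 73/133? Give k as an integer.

obs 1: x=0 → posterior Beta(10/3, 4)
obs 2: x=1 → posterior Beta(13/3, 4)
obs 3: x=1 → posterior Beta(16/3, 4)
obs 4: x=1 → posterior Beta(19/3, 4)
obs 5: x=0 → posterior Beta(19/3, 5)

k = 3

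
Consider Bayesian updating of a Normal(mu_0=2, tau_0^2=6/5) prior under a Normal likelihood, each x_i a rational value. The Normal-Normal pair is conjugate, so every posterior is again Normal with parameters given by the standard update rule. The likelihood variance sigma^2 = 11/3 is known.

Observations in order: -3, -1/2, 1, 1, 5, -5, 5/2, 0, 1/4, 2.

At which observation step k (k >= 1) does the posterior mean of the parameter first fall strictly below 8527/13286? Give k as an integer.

obs 1: x=-3 → posterior Normal(56/73, 66/73)
obs 2: x=-1/2 → posterior Normal(47/91, 66/91)
obs 3: x=1 → posterior Normal(65/109, 66/109)
obs 4: x=1 → posterior Normal(83/127, 66/127)
obs 5: x=5 → posterior Normal(173/145, 66/145)
obs 6: x=-5 → posterior Normal(83/163, 66/163)
obs 7: x=5/2 → posterior Normal(128/181, 66/181)
obs 8: x=0 → posterior Normal(128/199, 66/199)
obs 9: x=1/4 → posterior Normal(265/434, 66/217)
obs 10: x=2 → posterior Normal(337/470, 66/235)

k = 2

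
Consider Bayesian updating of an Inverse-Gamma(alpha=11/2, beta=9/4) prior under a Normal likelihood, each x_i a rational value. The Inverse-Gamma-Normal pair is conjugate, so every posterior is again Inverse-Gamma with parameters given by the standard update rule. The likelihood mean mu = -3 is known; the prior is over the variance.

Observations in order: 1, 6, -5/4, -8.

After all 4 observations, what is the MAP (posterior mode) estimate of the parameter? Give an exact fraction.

2073/272

obs 1: x=1 → posterior Inverse-Gamma(6, 41/4)
obs 2: x=6 → posterior Inverse-Gamma(13/2, 203/4)
obs 3: x=-5/4 → posterior Inverse-Gamma(7, 1673/32)
obs 4: x=-8 → posterior Inverse-Gamma(15/2, 2073/32)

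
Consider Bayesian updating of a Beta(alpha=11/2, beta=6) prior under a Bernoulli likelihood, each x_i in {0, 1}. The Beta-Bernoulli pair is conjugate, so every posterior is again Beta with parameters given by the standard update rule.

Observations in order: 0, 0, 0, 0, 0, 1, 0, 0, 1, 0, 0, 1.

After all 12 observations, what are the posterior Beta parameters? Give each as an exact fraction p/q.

alpha=17/2, beta=15

obs 1: x=0 → posterior Beta(11/2, 7)
obs 2: x=0 → posterior Beta(11/2, 8)
obs 3: x=0 → posterior Beta(11/2, 9)
obs 4: x=0 → posterior Beta(11/2, 10)
obs 5: x=0 → posterior Beta(11/2, 11)
obs 6: x=1 → posterior Beta(13/2, 11)
obs 7: x=0 → posterior Beta(13/2, 12)
obs 8: x=0 → posterior Beta(13/2, 13)
obs 9: x=1 → posterior Beta(15/2, 13)
obs 10: x=0 → posterior Beta(15/2, 14)
obs 11: x=0 → posterior Beta(15/2, 15)
obs 12: x=1 → posterior Beta(17/2, 15)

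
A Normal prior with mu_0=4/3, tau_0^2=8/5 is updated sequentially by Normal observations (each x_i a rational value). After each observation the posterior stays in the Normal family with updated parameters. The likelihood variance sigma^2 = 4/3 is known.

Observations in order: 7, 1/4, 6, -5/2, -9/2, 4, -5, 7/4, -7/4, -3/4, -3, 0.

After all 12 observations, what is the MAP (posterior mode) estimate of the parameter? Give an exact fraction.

obs 1: x=7 → posterior Normal(146/33, 8/11)
obs 2: x=1/4 → posterior Normal(301/102, 8/17)
obs 3: x=6 → posterior Normal(517/138, 8/23)
obs 4: x=-5/2 → posterior Normal(427/174, 8/29)
obs 5: x=-9/2 → posterior Normal(53/42, 8/35)
obs 6: x=4 → posterior Normal(409/246, 8/41)
obs 7: x=-5 → posterior Normal(229/282, 8/47)
obs 8: x=7/4 → posterior Normal(146/159, 8/53)
obs 9: x=-7/4 → posterior Normal(229/354, 8/59)
obs 10: x=-3/4 → posterior Normal(101/195, 8/65)
obs 11: x=-3 → posterior Normal(47/213, 8/71)
obs 12: x=0 → posterior Normal(47/231, 8/77)

47/231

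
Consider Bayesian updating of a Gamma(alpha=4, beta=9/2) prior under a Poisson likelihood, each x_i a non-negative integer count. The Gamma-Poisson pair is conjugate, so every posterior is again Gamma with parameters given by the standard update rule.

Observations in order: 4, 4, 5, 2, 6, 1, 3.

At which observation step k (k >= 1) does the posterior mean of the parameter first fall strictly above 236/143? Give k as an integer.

k = 2

obs 1: x=4 → posterior Gamma(8, 11/2)
obs 2: x=4 → posterior Gamma(12, 13/2)
obs 3: x=5 → posterior Gamma(17, 15/2)
obs 4: x=2 → posterior Gamma(19, 17/2)
obs 5: x=6 → posterior Gamma(25, 19/2)
obs 6: x=1 → posterior Gamma(26, 21/2)
obs 7: x=3 → posterior Gamma(29, 23/2)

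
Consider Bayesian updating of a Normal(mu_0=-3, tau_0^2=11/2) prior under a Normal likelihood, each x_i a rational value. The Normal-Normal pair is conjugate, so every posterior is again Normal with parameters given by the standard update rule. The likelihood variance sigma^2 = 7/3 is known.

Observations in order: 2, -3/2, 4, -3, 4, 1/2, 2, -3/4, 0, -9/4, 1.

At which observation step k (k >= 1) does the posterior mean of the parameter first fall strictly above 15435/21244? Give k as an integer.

k = 3

obs 1: x=2 → posterior Normal(24/47, 77/47)
obs 2: x=-3/2 → posterior Normal(-51/160, 77/80)
obs 3: x=4 → posterior Normal(213/226, 77/113)
obs 4: x=-3 → posterior Normal(15/292, 77/146)
obs 5: x=4 → posterior Normal(279/358, 77/179)
obs 6: x=1/2 → posterior Normal(39/53, 77/212)
obs 7: x=2 → posterior Normal(222/245, 11/35)
obs 8: x=-3/4 → posterior Normal(789/1112, 77/278)
obs 9: x=0 → posterior Normal(789/1244, 77/311)
obs 10: x=-9/4 → posterior Normal(123/344, 77/344)
obs 11: x=1 → posterior Normal(12/29, 77/377)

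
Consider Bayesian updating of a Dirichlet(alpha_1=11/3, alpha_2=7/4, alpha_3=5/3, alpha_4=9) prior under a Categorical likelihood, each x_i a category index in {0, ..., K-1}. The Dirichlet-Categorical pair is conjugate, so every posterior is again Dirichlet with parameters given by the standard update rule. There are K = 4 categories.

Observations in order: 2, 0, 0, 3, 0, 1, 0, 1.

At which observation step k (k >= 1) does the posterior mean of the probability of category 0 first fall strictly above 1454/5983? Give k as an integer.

obs 1: x=2 → posterior Dirichlet(11/3, 7/4, 8/3, 9)
obs 2: x=0 → posterior Dirichlet(14/3, 7/4, 8/3, 9)
obs 3: x=0 → posterior Dirichlet(17/3, 7/4, 8/3, 9)
obs 4: x=3 → posterior Dirichlet(17/3, 7/4, 8/3, 10)
obs 5: x=0 → posterior Dirichlet(20/3, 7/4, 8/3, 10)
obs 6: x=1 → posterior Dirichlet(20/3, 11/4, 8/3, 10)
obs 7: x=0 → posterior Dirichlet(23/3, 11/4, 8/3, 10)
obs 8: x=1 → posterior Dirichlet(23/3, 15/4, 8/3, 10)

k = 2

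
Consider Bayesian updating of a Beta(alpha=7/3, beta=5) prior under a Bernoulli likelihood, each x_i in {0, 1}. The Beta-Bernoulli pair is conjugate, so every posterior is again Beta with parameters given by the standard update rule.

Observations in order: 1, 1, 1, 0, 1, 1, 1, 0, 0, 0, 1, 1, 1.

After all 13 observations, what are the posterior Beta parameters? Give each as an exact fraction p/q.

alpha=34/3, beta=9

obs 1: x=1 → posterior Beta(10/3, 5)
obs 2: x=1 → posterior Beta(13/3, 5)
obs 3: x=1 → posterior Beta(16/3, 5)
obs 4: x=0 → posterior Beta(16/3, 6)
obs 5: x=1 → posterior Beta(19/3, 6)
obs 6: x=1 → posterior Beta(22/3, 6)
obs 7: x=1 → posterior Beta(25/3, 6)
obs 8: x=0 → posterior Beta(25/3, 7)
obs 9: x=0 → posterior Beta(25/3, 8)
obs 10: x=0 → posterior Beta(25/3, 9)
obs 11: x=1 → posterior Beta(28/3, 9)
obs 12: x=1 → posterior Beta(31/3, 9)
obs 13: x=1 → posterior Beta(34/3, 9)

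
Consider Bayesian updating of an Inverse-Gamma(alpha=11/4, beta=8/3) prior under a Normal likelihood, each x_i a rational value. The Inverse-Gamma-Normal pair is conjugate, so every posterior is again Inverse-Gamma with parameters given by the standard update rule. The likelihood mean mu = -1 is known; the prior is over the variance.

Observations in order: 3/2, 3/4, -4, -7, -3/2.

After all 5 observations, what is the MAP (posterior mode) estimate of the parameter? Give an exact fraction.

115/24

obs 1: x=3/2 → posterior Inverse-Gamma(13/4, 139/24)
obs 2: x=3/4 → posterior Inverse-Gamma(15/4, 703/96)
obs 3: x=-4 → posterior Inverse-Gamma(17/4, 1135/96)
obs 4: x=-7 → posterior Inverse-Gamma(19/4, 2863/96)
obs 5: x=-3/2 → posterior Inverse-Gamma(21/4, 2875/96)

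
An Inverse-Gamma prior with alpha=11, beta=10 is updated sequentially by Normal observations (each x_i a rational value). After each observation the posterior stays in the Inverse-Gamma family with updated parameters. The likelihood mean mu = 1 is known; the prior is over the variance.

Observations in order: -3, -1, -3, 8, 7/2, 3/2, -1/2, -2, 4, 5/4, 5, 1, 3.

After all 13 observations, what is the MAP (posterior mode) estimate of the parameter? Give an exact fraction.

obs 1: x=-3 → posterior Inverse-Gamma(23/2, 18)
obs 2: x=-1 → posterior Inverse-Gamma(12, 20)
obs 3: x=-3 → posterior Inverse-Gamma(25/2, 28)
obs 4: x=8 → posterior Inverse-Gamma(13, 105/2)
obs 5: x=7/2 → posterior Inverse-Gamma(27/2, 445/8)
obs 6: x=3/2 → posterior Inverse-Gamma(14, 223/4)
obs 7: x=-1/2 → posterior Inverse-Gamma(29/2, 455/8)
obs 8: x=-2 → posterior Inverse-Gamma(15, 491/8)
obs 9: x=4 → posterior Inverse-Gamma(31/2, 527/8)
obs 10: x=5/4 → posterior Inverse-Gamma(16, 2109/32)
obs 11: x=5 → posterior Inverse-Gamma(33/2, 2365/32)
obs 12: x=1 → posterior Inverse-Gamma(17, 2365/32)
obs 13: x=3 → posterior Inverse-Gamma(35/2, 2429/32)

2429/592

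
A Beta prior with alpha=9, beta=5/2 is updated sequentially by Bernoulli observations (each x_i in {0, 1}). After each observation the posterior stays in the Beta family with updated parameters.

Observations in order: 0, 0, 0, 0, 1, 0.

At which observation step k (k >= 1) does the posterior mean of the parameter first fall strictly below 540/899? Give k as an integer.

obs 1: x=0 → posterior Beta(9, 7/2)
obs 2: x=0 → posterior Beta(9, 9/2)
obs 3: x=0 → posterior Beta(9, 11/2)
obs 4: x=0 → posterior Beta(9, 13/2)
obs 5: x=1 → posterior Beta(10, 13/2)
obs 6: x=0 → posterior Beta(10, 15/2)

k = 4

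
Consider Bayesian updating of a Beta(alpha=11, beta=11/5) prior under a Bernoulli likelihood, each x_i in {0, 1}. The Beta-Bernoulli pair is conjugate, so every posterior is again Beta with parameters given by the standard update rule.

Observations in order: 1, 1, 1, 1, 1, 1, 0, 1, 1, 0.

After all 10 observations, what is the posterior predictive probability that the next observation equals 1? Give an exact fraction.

95/116

obs 1: x=1 → posterior Beta(12, 11/5)
obs 2: x=1 → posterior Beta(13, 11/5)
obs 3: x=1 → posterior Beta(14, 11/5)
obs 4: x=1 → posterior Beta(15, 11/5)
obs 5: x=1 → posterior Beta(16, 11/5)
obs 6: x=1 → posterior Beta(17, 11/5)
obs 7: x=0 → posterior Beta(17, 16/5)
obs 8: x=1 → posterior Beta(18, 16/5)
obs 9: x=1 → posterior Beta(19, 16/5)
obs 10: x=0 → posterior Beta(19, 21/5)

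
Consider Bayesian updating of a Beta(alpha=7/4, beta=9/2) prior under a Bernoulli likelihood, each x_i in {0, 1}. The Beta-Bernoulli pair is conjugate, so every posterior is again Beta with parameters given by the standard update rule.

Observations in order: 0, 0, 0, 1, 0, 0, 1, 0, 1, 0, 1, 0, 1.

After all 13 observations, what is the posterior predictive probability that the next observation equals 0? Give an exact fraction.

50/77

obs 1: x=0 → posterior Beta(7/4, 11/2)
obs 2: x=0 → posterior Beta(7/4, 13/2)
obs 3: x=0 → posterior Beta(7/4, 15/2)
obs 4: x=1 → posterior Beta(11/4, 15/2)
obs 5: x=0 → posterior Beta(11/4, 17/2)
obs 6: x=0 → posterior Beta(11/4, 19/2)
obs 7: x=1 → posterior Beta(15/4, 19/2)
obs 8: x=0 → posterior Beta(15/4, 21/2)
obs 9: x=1 → posterior Beta(19/4, 21/2)
obs 10: x=0 → posterior Beta(19/4, 23/2)
obs 11: x=1 → posterior Beta(23/4, 23/2)
obs 12: x=0 → posterior Beta(23/4, 25/2)
obs 13: x=1 → posterior Beta(27/4, 25/2)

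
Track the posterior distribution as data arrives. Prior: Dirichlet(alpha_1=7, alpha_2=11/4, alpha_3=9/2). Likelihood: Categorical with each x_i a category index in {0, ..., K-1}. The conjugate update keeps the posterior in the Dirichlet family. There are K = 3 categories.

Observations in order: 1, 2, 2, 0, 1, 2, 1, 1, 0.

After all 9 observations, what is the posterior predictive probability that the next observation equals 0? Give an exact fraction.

12/31

obs 1: x=1 → posterior Dirichlet(7, 15/4, 9/2)
obs 2: x=2 → posterior Dirichlet(7, 15/4, 11/2)
obs 3: x=2 → posterior Dirichlet(7, 15/4, 13/2)
obs 4: x=0 → posterior Dirichlet(8, 15/4, 13/2)
obs 5: x=1 → posterior Dirichlet(8, 19/4, 13/2)
obs 6: x=2 → posterior Dirichlet(8, 19/4, 15/2)
obs 7: x=1 → posterior Dirichlet(8, 23/4, 15/2)
obs 8: x=1 → posterior Dirichlet(8, 27/4, 15/2)
obs 9: x=0 → posterior Dirichlet(9, 27/4, 15/2)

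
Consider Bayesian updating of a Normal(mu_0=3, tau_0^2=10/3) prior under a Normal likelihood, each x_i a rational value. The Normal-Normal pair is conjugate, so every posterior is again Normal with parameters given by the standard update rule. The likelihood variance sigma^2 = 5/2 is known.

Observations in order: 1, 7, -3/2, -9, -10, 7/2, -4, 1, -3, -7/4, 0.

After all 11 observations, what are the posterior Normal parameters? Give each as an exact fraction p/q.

obs 1: x=1 → posterior Normal(13/7, 10/7)
obs 2: x=7 → posterior Normal(41/11, 10/11)
obs 3: x=-3/2 → posterior Normal(7/3, 2/3)
obs 4: x=-9 → posterior Normal(-1/19, 10/19)
obs 5: x=-10 → posterior Normal(-41/23, 10/23)
obs 6: x=7/2 → posterior Normal(-1, 10/27)
obs 7: x=-4 → posterior Normal(-43/31, 10/31)
obs 8: x=1 → posterior Normal(-39/35, 2/7)
obs 9: x=-3 → posterior Normal(-17/13, 10/39)
obs 10: x=-7/4 → posterior Normal(-58/43, 10/43)
obs 11: x=0 → posterior Normal(-58/47, 10/47)

mu_0=-58/47, tau_0^2=10/47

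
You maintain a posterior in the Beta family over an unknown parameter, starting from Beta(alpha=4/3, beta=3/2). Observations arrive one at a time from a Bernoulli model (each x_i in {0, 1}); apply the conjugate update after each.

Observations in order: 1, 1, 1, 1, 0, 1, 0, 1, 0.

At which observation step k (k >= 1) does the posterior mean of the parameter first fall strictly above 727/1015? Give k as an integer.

k = 3

obs 1: x=1 → posterior Beta(7/3, 3/2)
obs 2: x=1 → posterior Beta(10/3, 3/2)
obs 3: x=1 → posterior Beta(13/3, 3/2)
obs 4: x=1 → posterior Beta(16/3, 3/2)
obs 5: x=0 → posterior Beta(16/3, 5/2)
obs 6: x=1 → posterior Beta(19/3, 5/2)
obs 7: x=0 → posterior Beta(19/3, 7/2)
obs 8: x=1 → posterior Beta(22/3, 7/2)
obs 9: x=0 → posterior Beta(22/3, 9/2)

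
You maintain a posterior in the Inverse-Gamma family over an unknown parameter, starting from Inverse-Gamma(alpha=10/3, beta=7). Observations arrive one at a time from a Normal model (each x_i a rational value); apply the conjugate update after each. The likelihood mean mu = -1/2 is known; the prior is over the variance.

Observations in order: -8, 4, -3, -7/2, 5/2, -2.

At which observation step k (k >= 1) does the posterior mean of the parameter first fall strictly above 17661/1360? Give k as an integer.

k = 2

obs 1: x=-8 → posterior Inverse-Gamma(23/6, 281/8)
obs 2: x=4 → posterior Inverse-Gamma(13/3, 181/4)
obs 3: x=-3 → posterior Inverse-Gamma(29/6, 387/8)
obs 4: x=-7/2 → posterior Inverse-Gamma(16/3, 423/8)
obs 5: x=5/2 → posterior Inverse-Gamma(35/6, 459/8)
obs 6: x=-2 → posterior Inverse-Gamma(19/3, 117/2)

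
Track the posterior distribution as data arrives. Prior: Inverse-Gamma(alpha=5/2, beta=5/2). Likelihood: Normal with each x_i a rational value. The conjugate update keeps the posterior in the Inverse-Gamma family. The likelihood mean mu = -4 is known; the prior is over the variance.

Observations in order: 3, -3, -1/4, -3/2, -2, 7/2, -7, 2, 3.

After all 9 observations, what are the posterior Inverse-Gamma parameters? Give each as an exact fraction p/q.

obs 1: x=3 → posterior Inverse-Gamma(3, 27)
obs 2: x=-3 → posterior Inverse-Gamma(7/2, 55/2)
obs 3: x=-1/4 → posterior Inverse-Gamma(4, 1105/32)
obs 4: x=-3/2 → posterior Inverse-Gamma(9/2, 1205/32)
obs 5: x=-2 → posterior Inverse-Gamma(5, 1269/32)
obs 6: x=7/2 → posterior Inverse-Gamma(11/2, 2169/32)
obs 7: x=-7 → posterior Inverse-Gamma(6, 2313/32)
obs 8: x=2 → posterior Inverse-Gamma(13/2, 2889/32)
obs 9: x=3 → posterior Inverse-Gamma(7, 3673/32)

alpha=7, beta=3673/32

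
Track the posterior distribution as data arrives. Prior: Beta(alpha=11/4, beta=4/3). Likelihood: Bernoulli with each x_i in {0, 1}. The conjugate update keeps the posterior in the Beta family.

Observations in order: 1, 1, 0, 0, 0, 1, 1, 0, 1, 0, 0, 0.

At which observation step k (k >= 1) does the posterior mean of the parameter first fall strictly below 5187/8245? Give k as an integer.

k = 4

obs 1: x=1 → posterior Beta(15/4, 4/3)
obs 2: x=1 → posterior Beta(19/4, 4/3)
obs 3: x=0 → posterior Beta(19/4, 7/3)
obs 4: x=0 → posterior Beta(19/4, 10/3)
obs 5: x=0 → posterior Beta(19/4, 13/3)
obs 6: x=1 → posterior Beta(23/4, 13/3)
obs 7: x=1 → posterior Beta(27/4, 13/3)
obs 8: x=0 → posterior Beta(27/4, 16/3)
obs 9: x=1 → posterior Beta(31/4, 16/3)
obs 10: x=0 → posterior Beta(31/4, 19/3)
obs 11: x=0 → posterior Beta(31/4, 22/3)
obs 12: x=0 → posterior Beta(31/4, 25/3)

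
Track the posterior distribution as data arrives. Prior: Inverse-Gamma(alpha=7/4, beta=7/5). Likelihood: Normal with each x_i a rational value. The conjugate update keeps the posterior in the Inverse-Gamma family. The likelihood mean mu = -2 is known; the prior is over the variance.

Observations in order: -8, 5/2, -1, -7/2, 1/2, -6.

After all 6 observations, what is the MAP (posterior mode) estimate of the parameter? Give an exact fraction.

1691/230

obs 1: x=-8 → posterior Inverse-Gamma(9/4, 97/5)
obs 2: x=5/2 → posterior Inverse-Gamma(11/4, 1181/40)
obs 3: x=-1 → posterior Inverse-Gamma(13/4, 1201/40)
obs 4: x=-7/2 → posterior Inverse-Gamma(15/4, 623/20)
obs 5: x=1/2 → posterior Inverse-Gamma(17/4, 1371/40)
obs 6: x=-6 → posterior Inverse-Gamma(19/4, 1691/40)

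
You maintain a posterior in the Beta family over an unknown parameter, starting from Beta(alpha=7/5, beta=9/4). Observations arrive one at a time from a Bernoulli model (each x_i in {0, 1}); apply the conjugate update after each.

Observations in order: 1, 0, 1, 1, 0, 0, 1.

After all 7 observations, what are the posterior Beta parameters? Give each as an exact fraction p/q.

alpha=27/5, beta=21/4

obs 1: x=1 → posterior Beta(12/5, 9/4)
obs 2: x=0 → posterior Beta(12/5, 13/4)
obs 3: x=1 → posterior Beta(17/5, 13/4)
obs 4: x=1 → posterior Beta(22/5, 13/4)
obs 5: x=0 → posterior Beta(22/5, 17/4)
obs 6: x=0 → posterior Beta(22/5, 21/4)
obs 7: x=1 → posterior Beta(27/5, 21/4)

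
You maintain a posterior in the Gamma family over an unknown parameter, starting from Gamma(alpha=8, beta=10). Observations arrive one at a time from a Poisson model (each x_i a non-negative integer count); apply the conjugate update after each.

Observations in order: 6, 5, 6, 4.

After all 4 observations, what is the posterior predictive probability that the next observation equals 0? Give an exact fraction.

1728673739677471101567216945987584/12783403948858939111232757568359375

obs 1: x=6 → posterior Gamma(14, 11)
obs 2: x=5 → posterior Gamma(19, 12)
obs 3: x=6 → posterior Gamma(25, 13)
obs 4: x=4 → posterior Gamma(29, 14)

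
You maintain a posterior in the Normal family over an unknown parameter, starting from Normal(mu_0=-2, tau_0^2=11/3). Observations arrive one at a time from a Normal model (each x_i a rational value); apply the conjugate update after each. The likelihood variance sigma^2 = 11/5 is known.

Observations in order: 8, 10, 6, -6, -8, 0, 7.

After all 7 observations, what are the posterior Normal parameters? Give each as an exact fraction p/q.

mu_0=79/38, tau_0^2=11/38

obs 1: x=8 → posterior Normal(17/4, 11/8)
obs 2: x=10 → posterior Normal(84/13, 11/13)
obs 3: x=6 → posterior Normal(19/3, 11/18)
obs 4: x=-6 → posterior Normal(84/23, 11/23)
obs 5: x=-8 → posterior Normal(11/7, 11/28)
obs 6: x=0 → posterior Normal(4/3, 1/3)
obs 7: x=7 → posterior Normal(79/38, 11/38)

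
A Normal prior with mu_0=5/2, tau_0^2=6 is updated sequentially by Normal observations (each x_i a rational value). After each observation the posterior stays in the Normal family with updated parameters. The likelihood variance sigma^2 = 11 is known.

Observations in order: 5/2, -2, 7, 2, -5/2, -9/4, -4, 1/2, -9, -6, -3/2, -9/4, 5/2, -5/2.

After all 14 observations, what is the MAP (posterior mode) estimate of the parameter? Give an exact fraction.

obs 1: x=5/2 → posterior Normal(5/2, 66/17)
obs 2: x=-2 → posterior Normal(61/46, 66/23)
obs 3: x=7 → posterior Normal(5/2, 66/29)
obs 4: x=2 → posterior Normal(169/70, 66/35)
obs 5: x=-5/2 → posterior Normal(139/82, 66/41)
obs 6: x=-9/4 → posterior Normal(56/47, 66/47)
obs 7: x=-4 → posterior Normal(32/53, 66/53)
obs 8: x=1/2 → posterior Normal(35/59, 66/59)
obs 9: x=-9 → posterior Normal(-19/65, 66/65)
obs 10: x=-6 → posterior Normal(-55/71, 66/71)
obs 11: x=-3/2 → posterior Normal(-64/77, 6/7)
obs 12: x=-9/4 → posterior Normal(-155/166, 66/83)
obs 13: x=5/2 → posterior Normal(-125/178, 66/89)
obs 14: x=-5/2 → posterior Normal(-31/38, 66/95)

-31/38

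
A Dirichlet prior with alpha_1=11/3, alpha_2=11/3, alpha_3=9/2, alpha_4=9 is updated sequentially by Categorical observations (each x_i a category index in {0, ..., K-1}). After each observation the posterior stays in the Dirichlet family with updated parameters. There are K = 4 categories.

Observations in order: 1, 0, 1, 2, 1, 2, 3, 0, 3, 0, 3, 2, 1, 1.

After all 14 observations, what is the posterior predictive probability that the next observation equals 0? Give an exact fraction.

40/209

obs 1: x=1 → posterior Dirichlet(11/3, 14/3, 9/2, 9)
obs 2: x=0 → posterior Dirichlet(14/3, 14/3, 9/2, 9)
obs 3: x=1 → posterior Dirichlet(14/3, 17/3, 9/2, 9)
obs 4: x=2 → posterior Dirichlet(14/3, 17/3, 11/2, 9)
obs 5: x=1 → posterior Dirichlet(14/3, 20/3, 11/2, 9)
obs 6: x=2 → posterior Dirichlet(14/3, 20/3, 13/2, 9)
obs 7: x=3 → posterior Dirichlet(14/3, 20/3, 13/2, 10)
obs 8: x=0 → posterior Dirichlet(17/3, 20/3, 13/2, 10)
obs 9: x=3 → posterior Dirichlet(17/3, 20/3, 13/2, 11)
obs 10: x=0 → posterior Dirichlet(20/3, 20/3, 13/2, 11)
obs 11: x=3 → posterior Dirichlet(20/3, 20/3, 13/2, 12)
obs 12: x=2 → posterior Dirichlet(20/3, 20/3, 15/2, 12)
obs 13: x=1 → posterior Dirichlet(20/3, 23/3, 15/2, 12)
obs 14: x=1 → posterior Dirichlet(20/3, 26/3, 15/2, 12)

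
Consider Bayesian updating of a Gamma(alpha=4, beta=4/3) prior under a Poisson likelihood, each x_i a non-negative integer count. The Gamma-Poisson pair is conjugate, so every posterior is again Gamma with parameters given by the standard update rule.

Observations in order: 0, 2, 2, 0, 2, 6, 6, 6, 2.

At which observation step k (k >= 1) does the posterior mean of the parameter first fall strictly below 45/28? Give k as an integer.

obs 1: x=0 → posterior Gamma(4, 7/3)
obs 2: x=2 → posterior Gamma(6, 10/3)
obs 3: x=2 → posterior Gamma(8, 13/3)
obs 4: x=0 → posterior Gamma(8, 16/3)
obs 5: x=2 → posterior Gamma(10, 19/3)
obs 6: x=6 → posterior Gamma(16, 22/3)
obs 7: x=6 → posterior Gamma(22, 25/3)
obs 8: x=6 → posterior Gamma(28, 28/3)
obs 9: x=2 → posterior Gamma(30, 31/3)

k = 4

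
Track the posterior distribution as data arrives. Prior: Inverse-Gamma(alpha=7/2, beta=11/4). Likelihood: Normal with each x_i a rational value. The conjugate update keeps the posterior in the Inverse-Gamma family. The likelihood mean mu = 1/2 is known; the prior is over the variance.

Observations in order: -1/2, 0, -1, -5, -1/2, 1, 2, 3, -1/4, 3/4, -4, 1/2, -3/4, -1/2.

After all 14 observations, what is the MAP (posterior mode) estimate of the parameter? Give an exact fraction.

obs 1: x=-1/2 → posterior Inverse-Gamma(4, 13/4)
obs 2: x=0 → posterior Inverse-Gamma(9/2, 27/8)
obs 3: x=-1 → posterior Inverse-Gamma(5, 9/2)
obs 4: x=-5 → posterior Inverse-Gamma(11/2, 157/8)
obs 5: x=-1/2 → posterior Inverse-Gamma(6, 161/8)
obs 6: x=1 → posterior Inverse-Gamma(13/2, 81/4)
obs 7: x=2 → posterior Inverse-Gamma(7, 171/8)
obs 8: x=3 → posterior Inverse-Gamma(15/2, 49/2)
obs 9: x=-1/4 → posterior Inverse-Gamma(8, 793/32)
obs 10: x=3/4 → posterior Inverse-Gamma(17/2, 397/16)
obs 11: x=-4 → posterior Inverse-Gamma(9, 559/16)
obs 12: x=1/2 → posterior Inverse-Gamma(19/2, 559/16)
obs 13: x=-3/4 → posterior Inverse-Gamma(10, 1143/32)
obs 14: x=-1/2 → posterior Inverse-Gamma(21/2, 1159/32)

1159/368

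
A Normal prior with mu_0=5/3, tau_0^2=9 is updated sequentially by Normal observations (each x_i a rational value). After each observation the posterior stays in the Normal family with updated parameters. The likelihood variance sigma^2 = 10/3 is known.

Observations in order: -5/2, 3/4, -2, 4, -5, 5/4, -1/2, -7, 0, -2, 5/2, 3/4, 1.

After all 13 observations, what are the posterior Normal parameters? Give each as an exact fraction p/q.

obs 1: x=-5/2 → posterior Normal(-305/222, 90/37)
obs 2: x=3/4 → posterior Normal(-367/768, 45/32)
obs 3: x=-2 → posterior Normal(-145/156, 90/91)
obs 4: x=4 → posterior Normal(281/1416, 45/59)
obs 5: x=-5 → posterior Normal(-1339/1740, 18/29)
obs 6: x=5/4 → posterior Normal(-467/1032, 45/86)
obs 7: x=-1/2 → posterior Normal(-274/597, 90/199)
obs 8: x=-7 → posterior Normal(-841/678, 45/113)
obs 9: x=0 → posterior Normal(-841/759, 90/253)
obs 10: x=-2 → posterior Normal(-1003/840, 9/28)
obs 11: x=5/2 → posterior Normal(-1601/1842, 90/307)
obs 12: x=3/4 → posterior Normal(-2959/4008, 45/167)
obs 13: x=1 → posterior Normal(-2635/4332, 90/361)

mu_0=-2635/4332, tau_0^2=90/361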